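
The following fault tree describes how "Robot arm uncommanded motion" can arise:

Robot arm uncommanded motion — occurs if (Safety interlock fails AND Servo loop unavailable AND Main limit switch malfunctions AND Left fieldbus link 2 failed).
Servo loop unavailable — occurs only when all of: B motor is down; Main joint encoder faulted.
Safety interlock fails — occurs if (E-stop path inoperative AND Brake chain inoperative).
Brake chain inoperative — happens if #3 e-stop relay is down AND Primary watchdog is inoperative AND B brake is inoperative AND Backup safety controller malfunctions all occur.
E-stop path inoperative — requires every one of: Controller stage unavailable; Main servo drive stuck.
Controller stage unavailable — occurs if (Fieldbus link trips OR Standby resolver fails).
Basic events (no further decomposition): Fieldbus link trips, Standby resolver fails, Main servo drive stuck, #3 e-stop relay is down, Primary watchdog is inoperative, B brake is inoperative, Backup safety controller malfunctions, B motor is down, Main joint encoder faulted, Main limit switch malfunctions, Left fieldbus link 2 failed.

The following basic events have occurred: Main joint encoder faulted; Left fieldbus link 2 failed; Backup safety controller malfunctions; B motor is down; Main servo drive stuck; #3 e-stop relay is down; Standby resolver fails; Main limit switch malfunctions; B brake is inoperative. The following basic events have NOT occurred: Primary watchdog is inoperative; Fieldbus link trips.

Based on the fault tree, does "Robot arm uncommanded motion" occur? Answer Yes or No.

No

Controller stage unavailable [OR]: Fieldbus link trips=not, Standby resolver fails=occurs → at least one input occurs → occurs.
E-stop path inoperative [AND]: Controller stage unavailable=occurs, Main servo drive stuck=occurs → all inputs occur → occurs.
Brake chain inoperative [AND]: #3 e-stop relay is down=occurs, Primary watchdog is inoperative=not, B brake is inoperative=occurs, Backup safety controller malfunctions=occurs → not all inputs occur → does not occur.
Safety interlock fails [AND]: E-stop path inoperative=occurs, Brake chain inoperative=not → not all inputs occur → does not occur.
Servo loop unavailable [AND]: B motor is down=occurs, Main joint encoder faulted=occurs → all inputs occur → occurs.
Robot arm uncommanded motion [AND]: Safety interlock fails=not, Servo loop unavailable=occurs, Main limit switch malfunctions=occurs, Left fieldbus link 2 failed=occurs → not all inputs occur → does not occur.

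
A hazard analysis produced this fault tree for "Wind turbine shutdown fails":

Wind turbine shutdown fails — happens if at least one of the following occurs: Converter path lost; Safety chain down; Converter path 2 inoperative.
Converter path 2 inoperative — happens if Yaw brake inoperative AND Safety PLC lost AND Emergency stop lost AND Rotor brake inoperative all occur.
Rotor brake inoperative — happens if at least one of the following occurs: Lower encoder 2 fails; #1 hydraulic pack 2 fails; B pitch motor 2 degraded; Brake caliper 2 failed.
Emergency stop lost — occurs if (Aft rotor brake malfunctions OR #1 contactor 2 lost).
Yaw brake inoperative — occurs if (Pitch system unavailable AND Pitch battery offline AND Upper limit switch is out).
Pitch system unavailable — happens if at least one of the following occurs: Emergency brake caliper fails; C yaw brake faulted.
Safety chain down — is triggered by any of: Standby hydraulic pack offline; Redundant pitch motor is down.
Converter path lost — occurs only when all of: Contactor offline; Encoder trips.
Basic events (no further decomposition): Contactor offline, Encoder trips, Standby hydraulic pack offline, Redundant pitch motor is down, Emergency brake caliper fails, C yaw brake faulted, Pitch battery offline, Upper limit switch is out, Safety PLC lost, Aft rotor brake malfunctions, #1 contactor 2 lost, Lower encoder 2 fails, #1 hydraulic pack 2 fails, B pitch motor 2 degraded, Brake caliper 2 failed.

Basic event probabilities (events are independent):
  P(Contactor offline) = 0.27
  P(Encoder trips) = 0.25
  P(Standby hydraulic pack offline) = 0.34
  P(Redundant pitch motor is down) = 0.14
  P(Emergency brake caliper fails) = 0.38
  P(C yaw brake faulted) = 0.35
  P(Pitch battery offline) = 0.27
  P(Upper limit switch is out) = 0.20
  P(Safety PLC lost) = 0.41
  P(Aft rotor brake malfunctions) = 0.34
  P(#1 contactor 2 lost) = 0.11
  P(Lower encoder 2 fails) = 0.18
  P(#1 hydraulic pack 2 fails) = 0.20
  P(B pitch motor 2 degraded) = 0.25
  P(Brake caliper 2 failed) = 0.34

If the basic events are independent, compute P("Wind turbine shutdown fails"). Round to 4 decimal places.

0.4727

P(Converter path lost) [AND] = 0.27 × 0.25 = 0.067500
P(Safety chain down) [OR] = 1 − (1−0.34) × (1−0.14) = 0.432400
P(Pitch system unavailable) [OR] = 1 − (1−0.38) × (1−0.35) = 0.597000
P(Yaw brake inoperative) [AND] = 0.597000 × 0.27 × 0.20 = 0.032238
P(Emergency stop lost) [OR] = 1 − (1−0.34) × (1−0.11) = 0.412600
P(Rotor brake inoperative) [OR] = 1 − (1−0.18) × (1−0.20) × (1−0.25) × (1−0.34) = 0.675280
P(Converter path 2 inoperative) [AND] = 0.032238 × 0.41 × 0.412600 × 0.675280 = 0.003683
P(Wind turbine shutdown fails) [OR] = 1 − (1−0.067500) × (1−0.432400) × (1−0.003683) = 0.472662
Rounded to 4 decimal places: P(Wind turbine shutdown fails) ≈ 0.4727.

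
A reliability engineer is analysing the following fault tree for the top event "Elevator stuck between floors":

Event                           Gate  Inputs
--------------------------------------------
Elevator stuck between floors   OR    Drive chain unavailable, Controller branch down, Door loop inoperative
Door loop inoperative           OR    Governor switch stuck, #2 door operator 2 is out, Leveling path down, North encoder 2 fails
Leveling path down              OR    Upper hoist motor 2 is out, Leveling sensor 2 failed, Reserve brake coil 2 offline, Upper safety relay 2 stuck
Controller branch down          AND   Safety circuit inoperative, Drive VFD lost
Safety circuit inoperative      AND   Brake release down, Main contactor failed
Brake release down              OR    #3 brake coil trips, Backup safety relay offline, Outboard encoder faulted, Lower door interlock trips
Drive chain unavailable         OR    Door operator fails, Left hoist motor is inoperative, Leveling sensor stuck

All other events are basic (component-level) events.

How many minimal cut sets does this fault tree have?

Drive chain unavailable [OR]: union of children's cut sets → 3 cut set(s).
Brake release down [OR]: union of children's cut sets → 4 cut set(s).
Safety circuit inoperative [AND]: one cut set from each child combined → 4 × 1 = 4 cut set(s).
Controller branch down [AND]: one cut set from each child combined → 4 × 1 = 4 cut set(s).
Leveling path down [OR]: union of children's cut sets → 4 cut set(s).
Door loop inoperative [OR]: union of children's cut sets → 7 cut set(s).
Elevator stuck between floors [OR]: union of children's cut sets → 14 cut set(s).

14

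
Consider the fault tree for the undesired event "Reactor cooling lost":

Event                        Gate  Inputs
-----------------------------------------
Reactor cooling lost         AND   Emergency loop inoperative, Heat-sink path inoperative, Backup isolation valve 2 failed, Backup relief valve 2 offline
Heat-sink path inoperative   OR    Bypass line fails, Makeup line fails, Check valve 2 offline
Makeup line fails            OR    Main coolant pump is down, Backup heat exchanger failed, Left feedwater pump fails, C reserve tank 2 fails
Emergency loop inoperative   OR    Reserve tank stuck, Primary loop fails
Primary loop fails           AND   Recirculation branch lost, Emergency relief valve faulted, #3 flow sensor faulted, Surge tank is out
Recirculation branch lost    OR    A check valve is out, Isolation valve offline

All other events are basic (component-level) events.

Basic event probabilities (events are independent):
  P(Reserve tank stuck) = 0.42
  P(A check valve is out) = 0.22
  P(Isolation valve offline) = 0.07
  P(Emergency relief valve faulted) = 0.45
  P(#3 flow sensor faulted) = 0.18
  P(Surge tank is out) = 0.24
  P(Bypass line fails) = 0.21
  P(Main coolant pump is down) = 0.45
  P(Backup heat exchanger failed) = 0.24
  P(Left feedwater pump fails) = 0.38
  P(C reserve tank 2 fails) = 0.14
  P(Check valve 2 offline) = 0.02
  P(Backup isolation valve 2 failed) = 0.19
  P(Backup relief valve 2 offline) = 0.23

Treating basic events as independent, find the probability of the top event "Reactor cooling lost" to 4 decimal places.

0.0153

P(Recirculation branch lost) [OR] = 1 − (1−0.22) × (1−0.07) = 0.274600
P(Primary loop fails) [AND] = 0.274600 × 0.45 × 0.18 × 0.24 = 0.005338
P(Emergency loop inoperative) [OR] = 1 − (1−0.42) × (1−0.005338) = 0.423096
P(Makeup line fails) [OR] = 1 − (1−0.45) × (1−0.24) × (1−0.38) × (1−0.14) = 0.777122
P(Heat-sink path inoperative) [OR] = 1 − (1−0.21) × (1−0.777122) × (1−0.02) = 0.827448
P(Reactor cooling lost) [AND] = 0.423096 × 0.827448 × 0.19 × 0.23 = 0.015299
Rounded to 4 decimal places: P(Reactor cooling lost) ≈ 0.0153.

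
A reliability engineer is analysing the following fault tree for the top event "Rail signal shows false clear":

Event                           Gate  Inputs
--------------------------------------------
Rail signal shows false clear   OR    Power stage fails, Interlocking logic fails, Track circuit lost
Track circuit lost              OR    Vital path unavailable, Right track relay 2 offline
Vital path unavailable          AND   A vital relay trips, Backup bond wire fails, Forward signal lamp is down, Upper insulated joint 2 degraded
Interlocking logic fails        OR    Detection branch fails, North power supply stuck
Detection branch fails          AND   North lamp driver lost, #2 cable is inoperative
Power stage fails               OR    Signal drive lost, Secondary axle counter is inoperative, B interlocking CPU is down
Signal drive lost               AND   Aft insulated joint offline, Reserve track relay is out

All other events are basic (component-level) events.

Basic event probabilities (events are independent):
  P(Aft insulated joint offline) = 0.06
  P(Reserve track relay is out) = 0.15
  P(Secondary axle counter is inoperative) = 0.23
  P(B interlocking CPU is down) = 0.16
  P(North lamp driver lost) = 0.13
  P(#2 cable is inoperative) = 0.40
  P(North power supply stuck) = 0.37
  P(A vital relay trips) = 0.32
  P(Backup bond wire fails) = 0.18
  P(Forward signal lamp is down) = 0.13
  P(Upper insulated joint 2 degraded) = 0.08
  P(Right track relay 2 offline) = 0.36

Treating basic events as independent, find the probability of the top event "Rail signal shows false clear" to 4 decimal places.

P(Signal drive lost) [AND] = 0.06 × 0.15 = 0.009000
P(Power stage fails) [OR] = 1 − (1−0.009000) × (1−0.23) × (1−0.16) = 0.359021
P(Detection branch fails) [AND] = 0.13 × 0.40 = 0.052000
P(Interlocking logic fails) [OR] = 1 − (1−0.052000) × (1−0.37) = 0.402760
P(Vital path unavailable) [AND] = 0.32 × 0.18 × 0.13 × 0.08 = 0.000599
P(Track circuit lost) [OR] = 1 − (1−0.000599) × (1−0.36) = 0.360383
P(Rail signal shows false clear) [OR] = 1 − (1−0.359021) × (1−0.402760) × (1−0.360383) = 0.755143
Rounded to 4 decimal places: P(Rail signal shows false clear) ≈ 0.7551.

0.7551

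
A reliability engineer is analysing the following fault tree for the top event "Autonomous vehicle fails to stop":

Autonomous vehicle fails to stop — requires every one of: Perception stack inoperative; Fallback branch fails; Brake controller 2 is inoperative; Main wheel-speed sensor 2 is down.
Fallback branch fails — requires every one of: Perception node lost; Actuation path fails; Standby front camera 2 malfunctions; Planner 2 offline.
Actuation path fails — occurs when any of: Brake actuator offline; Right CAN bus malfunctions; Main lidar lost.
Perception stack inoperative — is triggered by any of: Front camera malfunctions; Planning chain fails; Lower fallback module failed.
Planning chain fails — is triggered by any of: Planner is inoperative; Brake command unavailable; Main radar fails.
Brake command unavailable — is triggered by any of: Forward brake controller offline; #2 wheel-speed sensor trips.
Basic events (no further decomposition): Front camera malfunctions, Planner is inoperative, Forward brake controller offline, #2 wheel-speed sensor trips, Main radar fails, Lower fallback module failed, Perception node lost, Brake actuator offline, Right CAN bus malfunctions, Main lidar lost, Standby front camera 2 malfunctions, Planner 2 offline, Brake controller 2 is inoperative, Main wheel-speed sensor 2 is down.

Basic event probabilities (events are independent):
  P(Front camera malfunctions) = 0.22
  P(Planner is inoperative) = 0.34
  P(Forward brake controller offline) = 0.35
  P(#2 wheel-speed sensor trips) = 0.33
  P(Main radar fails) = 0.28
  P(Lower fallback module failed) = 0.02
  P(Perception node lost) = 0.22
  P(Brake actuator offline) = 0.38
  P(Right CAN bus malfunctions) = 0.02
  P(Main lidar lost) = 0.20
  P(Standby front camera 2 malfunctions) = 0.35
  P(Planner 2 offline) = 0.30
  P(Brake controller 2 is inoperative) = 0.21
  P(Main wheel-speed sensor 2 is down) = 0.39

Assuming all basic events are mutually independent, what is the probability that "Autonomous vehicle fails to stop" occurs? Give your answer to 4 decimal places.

P(Brake command unavailable) [OR] = 1 − (1−0.35) × (1−0.33) = 0.564500
P(Planning chain fails) [OR] = 1 − (1−0.34) × (1−0.564500) × (1−0.28) = 0.793050
P(Perception stack inoperative) [OR] = 1 − (1−0.22) × (1−0.793050) × (1−0.02) = 0.841807
P(Actuation path fails) [OR] = 1 − (1−0.38) × (1−0.02) × (1−0.20) = 0.513920
P(Fallback branch fails) [AND] = 0.22 × 0.513920 × 0.35 × 0.30 = 0.011872
P(Autonomous vehicle fails to stop) [AND] = 0.841807 × 0.011872 × 0.21 × 0.39 = 0.000819
Rounded to 4 decimal places: P(Autonomous vehicle fails to stop) ≈ 0.0008.

0.0008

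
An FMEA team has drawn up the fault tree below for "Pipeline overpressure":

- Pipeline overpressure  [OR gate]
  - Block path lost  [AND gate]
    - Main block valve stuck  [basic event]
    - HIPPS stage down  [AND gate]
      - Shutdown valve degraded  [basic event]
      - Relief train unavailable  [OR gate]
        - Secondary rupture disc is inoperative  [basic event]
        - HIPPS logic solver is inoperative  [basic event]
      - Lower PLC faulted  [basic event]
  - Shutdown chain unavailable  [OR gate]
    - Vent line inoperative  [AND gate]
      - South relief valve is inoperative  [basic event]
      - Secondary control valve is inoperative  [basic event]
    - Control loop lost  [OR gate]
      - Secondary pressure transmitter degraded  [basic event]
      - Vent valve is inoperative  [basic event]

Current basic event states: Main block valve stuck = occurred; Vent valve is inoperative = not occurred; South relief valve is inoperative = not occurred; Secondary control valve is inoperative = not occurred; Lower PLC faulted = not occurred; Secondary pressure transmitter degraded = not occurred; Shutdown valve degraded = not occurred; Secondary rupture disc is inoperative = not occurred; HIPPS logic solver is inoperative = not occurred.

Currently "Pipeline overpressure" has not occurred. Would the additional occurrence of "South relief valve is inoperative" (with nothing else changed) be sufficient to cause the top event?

Counterfactual: set "South relief valve is inoperative" to occurred.
Relief train unavailable [OR]: Secondary rupture disc is inoperative=not, HIPPS logic solver is inoperative=not → no input occurs → does not occur.
HIPPS stage down [AND]: Shutdown valve degraded=not, Relief train unavailable=not, Lower PLC faulted=not → not all inputs occur → does not occur.
Block path lost [AND]: Main block valve stuck=occurs, HIPPS stage down=not → not all inputs occur → does not occur.
Vent line inoperative [AND]: South relief valve is inoperative=occurs, Secondary control valve is inoperative=not → not all inputs occur → does not occur.
Control loop lost [OR]: Secondary pressure transmitter degraded=not, Vent valve is inoperative=not → no input occurs → does not occur.
Shutdown chain unavailable [OR]: Vent line inoperative=not, Control loop lost=not → no input occurs → does not occur.
Pipeline overpressure [OR]: Block path lost=not, Shutdown chain unavailable=not → no input occurs → does not occur.

No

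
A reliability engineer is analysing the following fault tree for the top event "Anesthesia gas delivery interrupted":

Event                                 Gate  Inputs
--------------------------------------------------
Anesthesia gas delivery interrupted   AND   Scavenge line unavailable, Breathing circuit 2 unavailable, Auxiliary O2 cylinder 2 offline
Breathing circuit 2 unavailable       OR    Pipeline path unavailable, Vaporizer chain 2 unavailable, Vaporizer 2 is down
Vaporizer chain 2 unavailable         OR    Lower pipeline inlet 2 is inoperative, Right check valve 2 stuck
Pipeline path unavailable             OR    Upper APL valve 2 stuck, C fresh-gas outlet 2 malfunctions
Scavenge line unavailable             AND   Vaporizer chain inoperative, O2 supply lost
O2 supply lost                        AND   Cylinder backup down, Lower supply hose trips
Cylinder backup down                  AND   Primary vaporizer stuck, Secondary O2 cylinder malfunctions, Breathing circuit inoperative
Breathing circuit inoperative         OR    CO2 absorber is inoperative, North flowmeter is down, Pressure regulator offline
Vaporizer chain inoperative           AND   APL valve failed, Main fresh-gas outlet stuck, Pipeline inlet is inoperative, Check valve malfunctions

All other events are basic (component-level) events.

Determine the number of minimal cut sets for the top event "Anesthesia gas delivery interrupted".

15

Vaporizer chain inoperative [AND]: one cut set from each child combined → 1 × 1 × 1 × 1 = 1 cut set(s).
Breathing circuit inoperative [OR]: union of children's cut sets → 3 cut set(s).
Cylinder backup down [AND]: one cut set from each child combined → 1 × 1 × 3 = 3 cut set(s).
O2 supply lost [AND]: one cut set from each child combined → 3 × 1 = 3 cut set(s).
Scavenge line unavailable [AND]: one cut set from each child combined → 1 × 3 = 3 cut set(s).
Pipeline path unavailable [OR]: union of children's cut sets → 2 cut set(s).
Vaporizer chain 2 unavailable [OR]: union of children's cut sets → 2 cut set(s).
Breathing circuit 2 unavailable [OR]: union of children's cut sets → 5 cut set(s).
Anesthesia gas delivery interrupted [AND]: one cut set from each child combined → 3 × 5 × 1 = 15 cut set(s).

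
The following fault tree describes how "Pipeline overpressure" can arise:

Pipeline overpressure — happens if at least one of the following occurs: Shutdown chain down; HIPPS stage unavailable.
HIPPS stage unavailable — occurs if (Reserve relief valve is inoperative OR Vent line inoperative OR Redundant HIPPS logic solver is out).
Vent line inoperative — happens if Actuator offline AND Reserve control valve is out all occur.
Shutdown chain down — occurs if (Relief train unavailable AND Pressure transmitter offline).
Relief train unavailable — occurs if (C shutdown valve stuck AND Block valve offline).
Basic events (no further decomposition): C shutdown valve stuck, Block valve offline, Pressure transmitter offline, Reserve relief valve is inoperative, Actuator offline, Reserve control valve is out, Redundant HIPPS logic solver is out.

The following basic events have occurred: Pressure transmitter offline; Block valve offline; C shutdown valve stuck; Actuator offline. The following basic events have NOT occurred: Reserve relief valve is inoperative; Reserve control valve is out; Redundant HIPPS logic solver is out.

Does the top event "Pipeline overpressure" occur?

Yes

Relief train unavailable [AND]: C shutdown valve stuck=occurs, Block valve offline=occurs → all inputs occur → occurs.
Shutdown chain down [AND]: Relief train unavailable=occurs, Pressure transmitter offline=occurs → all inputs occur → occurs.
Vent line inoperative [AND]: Actuator offline=occurs, Reserve control valve is out=not → not all inputs occur → does not occur.
HIPPS stage unavailable [OR]: Reserve relief valve is inoperative=not, Vent line inoperative=not, Redundant HIPPS logic solver is out=not → no input occurs → does not occur.
Pipeline overpressure [OR]: Shutdown chain down=occurs, HIPPS stage unavailable=not → at least one input occurs → occurs.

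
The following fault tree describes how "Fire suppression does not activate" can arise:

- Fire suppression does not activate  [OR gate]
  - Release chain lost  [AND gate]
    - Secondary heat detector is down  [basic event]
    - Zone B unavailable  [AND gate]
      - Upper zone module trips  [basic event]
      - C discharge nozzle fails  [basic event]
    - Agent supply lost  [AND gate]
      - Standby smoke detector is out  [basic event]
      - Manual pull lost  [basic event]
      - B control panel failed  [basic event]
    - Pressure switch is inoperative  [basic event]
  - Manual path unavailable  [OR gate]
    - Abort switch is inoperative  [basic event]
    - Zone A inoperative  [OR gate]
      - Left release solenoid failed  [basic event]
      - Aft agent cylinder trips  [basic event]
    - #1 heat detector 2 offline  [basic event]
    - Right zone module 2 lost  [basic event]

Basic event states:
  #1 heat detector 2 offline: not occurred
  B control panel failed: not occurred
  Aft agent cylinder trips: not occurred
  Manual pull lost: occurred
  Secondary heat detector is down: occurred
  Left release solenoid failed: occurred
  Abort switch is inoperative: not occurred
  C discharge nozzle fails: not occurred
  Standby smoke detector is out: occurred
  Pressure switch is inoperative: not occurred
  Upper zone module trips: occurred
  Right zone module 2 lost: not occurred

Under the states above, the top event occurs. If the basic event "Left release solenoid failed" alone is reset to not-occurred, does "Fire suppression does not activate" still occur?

No

Counterfactual: set "Left release solenoid failed" to not occurred.
Zone B unavailable [AND]: Upper zone module trips=occurs, C discharge nozzle fails=not → not all inputs occur → does not occur.
Agent supply lost [AND]: Standby smoke detector is out=occurs, Manual pull lost=occurs, B control panel failed=not → not all inputs occur → does not occur.
Release chain lost [AND]: Secondary heat detector is down=occurs, Zone B unavailable=not, Agent supply lost=not, Pressure switch is inoperative=not → not all inputs occur → does not occur.
Zone A inoperative [OR]: Left release solenoid failed=not, Aft agent cylinder trips=not → no input occurs → does not occur.
Manual path unavailable [OR]: Abort switch is inoperative=not, Zone A inoperative=not, #1 heat detector 2 offline=not, Right zone module 2 lost=not → no input occurs → does not occur.
Fire suppression does not activate [OR]: Release chain lost=not, Manual path unavailable=not → no input occurs → does not occur.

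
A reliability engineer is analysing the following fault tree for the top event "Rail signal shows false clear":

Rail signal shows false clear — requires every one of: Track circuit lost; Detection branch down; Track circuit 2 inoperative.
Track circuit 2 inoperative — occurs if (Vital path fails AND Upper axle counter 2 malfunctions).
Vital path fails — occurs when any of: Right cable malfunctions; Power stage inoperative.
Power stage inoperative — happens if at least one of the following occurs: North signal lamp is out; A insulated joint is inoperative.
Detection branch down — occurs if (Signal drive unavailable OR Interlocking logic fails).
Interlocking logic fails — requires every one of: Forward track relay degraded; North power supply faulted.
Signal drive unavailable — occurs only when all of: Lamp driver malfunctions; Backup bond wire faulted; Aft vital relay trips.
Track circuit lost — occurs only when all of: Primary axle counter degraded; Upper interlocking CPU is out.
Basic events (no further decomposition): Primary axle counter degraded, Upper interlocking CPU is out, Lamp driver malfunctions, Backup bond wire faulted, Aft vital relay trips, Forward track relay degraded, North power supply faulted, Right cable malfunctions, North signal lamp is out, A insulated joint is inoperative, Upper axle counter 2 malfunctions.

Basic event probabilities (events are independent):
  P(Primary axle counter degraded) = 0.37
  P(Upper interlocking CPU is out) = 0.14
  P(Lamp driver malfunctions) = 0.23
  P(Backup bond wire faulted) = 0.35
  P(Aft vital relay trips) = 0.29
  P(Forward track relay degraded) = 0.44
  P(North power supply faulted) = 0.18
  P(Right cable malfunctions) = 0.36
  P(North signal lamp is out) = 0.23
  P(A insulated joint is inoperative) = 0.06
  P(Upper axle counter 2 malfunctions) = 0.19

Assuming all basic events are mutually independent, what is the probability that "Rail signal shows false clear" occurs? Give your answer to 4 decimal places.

P(Track circuit lost) [AND] = 0.37 × 0.14 = 0.051800
P(Signal drive unavailable) [AND] = 0.23 × 0.35 × 0.29 = 0.023345
P(Interlocking logic fails) [AND] = 0.44 × 0.18 = 0.079200
P(Detection branch down) [OR] = 1 − (1−0.023345) × (1−0.079200) = 0.100696
P(Power stage inoperative) [OR] = 1 − (1−0.23) × (1−0.06) = 0.276200
P(Vital path fails) [OR] = 1 − (1−0.36) × (1−0.276200) = 0.536768
P(Track circuit 2 inoperative) [AND] = 0.536768 × 0.19 = 0.101986
P(Rail signal shows false clear) [AND] = 0.051800 × 0.100696 × 0.101986 = 0.000532
Rounded to 4 decimal places: P(Rail signal shows false clear) ≈ 0.0005.

0.0005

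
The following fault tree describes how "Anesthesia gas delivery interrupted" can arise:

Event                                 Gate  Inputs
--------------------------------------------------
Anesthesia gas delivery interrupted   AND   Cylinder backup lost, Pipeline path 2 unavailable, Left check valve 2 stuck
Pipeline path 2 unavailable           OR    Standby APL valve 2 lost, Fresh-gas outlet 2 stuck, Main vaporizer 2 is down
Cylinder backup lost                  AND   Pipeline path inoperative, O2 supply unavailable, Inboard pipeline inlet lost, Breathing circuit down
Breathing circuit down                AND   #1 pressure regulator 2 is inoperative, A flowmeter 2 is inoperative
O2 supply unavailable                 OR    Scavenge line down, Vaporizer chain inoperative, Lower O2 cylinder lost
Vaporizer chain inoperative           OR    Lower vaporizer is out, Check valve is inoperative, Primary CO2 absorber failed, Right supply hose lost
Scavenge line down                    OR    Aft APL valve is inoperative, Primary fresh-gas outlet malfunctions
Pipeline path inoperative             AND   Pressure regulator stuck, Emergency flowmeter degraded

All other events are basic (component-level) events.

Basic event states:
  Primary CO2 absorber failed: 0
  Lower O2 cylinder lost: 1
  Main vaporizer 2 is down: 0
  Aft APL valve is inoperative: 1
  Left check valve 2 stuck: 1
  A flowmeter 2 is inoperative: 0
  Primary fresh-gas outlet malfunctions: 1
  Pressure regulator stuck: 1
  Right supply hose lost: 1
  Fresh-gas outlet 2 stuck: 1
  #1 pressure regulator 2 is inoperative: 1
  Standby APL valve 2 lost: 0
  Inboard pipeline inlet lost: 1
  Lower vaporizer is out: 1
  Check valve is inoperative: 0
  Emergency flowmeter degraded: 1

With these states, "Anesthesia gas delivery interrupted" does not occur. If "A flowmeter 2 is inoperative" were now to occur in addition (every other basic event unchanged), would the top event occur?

Yes

Counterfactual: set "A flowmeter 2 is inoperative" to occurred.
Pipeline path inoperative [AND]: Pressure regulator stuck=occurs, Emergency flowmeter degraded=occurs → all inputs occur → occurs.
Scavenge line down [OR]: Aft APL valve is inoperative=occurs, Primary fresh-gas outlet malfunctions=occurs → at least one input occurs → occurs.
Vaporizer chain inoperative [OR]: Lower vaporizer is out=occurs, Check valve is inoperative=not, Primary CO2 absorber failed=not, Right supply hose lost=occurs → at least one input occurs → occurs.
O2 supply unavailable [OR]: Scavenge line down=occurs, Vaporizer chain inoperative=occurs, Lower O2 cylinder lost=occurs → at least one input occurs → occurs.
Breathing circuit down [AND]: #1 pressure regulator 2 is inoperative=occurs, A flowmeter 2 is inoperative=occurs → all inputs occur → occurs.
Cylinder backup lost [AND]: Pipeline path inoperative=occurs, O2 supply unavailable=occurs, Inboard pipeline inlet lost=occurs, Breathing circuit down=occurs → all inputs occur → occurs.
Pipeline path 2 unavailable [OR]: Standby APL valve 2 lost=not, Fresh-gas outlet 2 stuck=occurs, Main vaporizer 2 is down=not → at least one input occurs → occurs.
Anesthesia gas delivery interrupted [AND]: Cylinder backup lost=occurs, Pipeline path 2 unavailable=occurs, Left check valve 2 stuck=occurs → all inputs occur → occurs.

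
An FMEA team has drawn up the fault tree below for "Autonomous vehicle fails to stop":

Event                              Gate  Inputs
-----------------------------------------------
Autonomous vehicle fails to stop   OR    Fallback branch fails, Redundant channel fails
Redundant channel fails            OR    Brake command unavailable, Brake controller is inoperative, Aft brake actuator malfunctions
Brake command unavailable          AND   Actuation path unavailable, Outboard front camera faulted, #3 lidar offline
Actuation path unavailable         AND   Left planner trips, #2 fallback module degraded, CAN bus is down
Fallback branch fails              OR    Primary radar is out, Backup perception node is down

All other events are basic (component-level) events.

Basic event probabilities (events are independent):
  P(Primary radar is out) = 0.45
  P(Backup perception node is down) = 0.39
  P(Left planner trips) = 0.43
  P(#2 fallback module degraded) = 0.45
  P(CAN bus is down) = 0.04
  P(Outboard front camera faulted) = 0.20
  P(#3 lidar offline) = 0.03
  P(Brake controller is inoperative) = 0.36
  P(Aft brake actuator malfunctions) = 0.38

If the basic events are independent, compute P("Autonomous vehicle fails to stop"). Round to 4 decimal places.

P(Fallback branch fails) [OR] = 1 − (1−0.45) × (1−0.39) = 0.664500
P(Actuation path unavailable) [AND] = 0.43 × 0.45 × 0.04 = 0.007740
P(Brake command unavailable) [AND] = 0.007740 × 0.20 × 0.03 = 0.000046
P(Redundant channel fails) [OR] = 1 − (1−0.000046) × (1−0.36) × (1−0.38) = 0.603218
P(Autonomous vehicle fails to stop) [OR] = 1 − (1−0.664500) × (1−0.603218) = 0.866880
Rounded to 4 decimal places: P(Autonomous vehicle fails to stop) ≈ 0.8669.

0.8669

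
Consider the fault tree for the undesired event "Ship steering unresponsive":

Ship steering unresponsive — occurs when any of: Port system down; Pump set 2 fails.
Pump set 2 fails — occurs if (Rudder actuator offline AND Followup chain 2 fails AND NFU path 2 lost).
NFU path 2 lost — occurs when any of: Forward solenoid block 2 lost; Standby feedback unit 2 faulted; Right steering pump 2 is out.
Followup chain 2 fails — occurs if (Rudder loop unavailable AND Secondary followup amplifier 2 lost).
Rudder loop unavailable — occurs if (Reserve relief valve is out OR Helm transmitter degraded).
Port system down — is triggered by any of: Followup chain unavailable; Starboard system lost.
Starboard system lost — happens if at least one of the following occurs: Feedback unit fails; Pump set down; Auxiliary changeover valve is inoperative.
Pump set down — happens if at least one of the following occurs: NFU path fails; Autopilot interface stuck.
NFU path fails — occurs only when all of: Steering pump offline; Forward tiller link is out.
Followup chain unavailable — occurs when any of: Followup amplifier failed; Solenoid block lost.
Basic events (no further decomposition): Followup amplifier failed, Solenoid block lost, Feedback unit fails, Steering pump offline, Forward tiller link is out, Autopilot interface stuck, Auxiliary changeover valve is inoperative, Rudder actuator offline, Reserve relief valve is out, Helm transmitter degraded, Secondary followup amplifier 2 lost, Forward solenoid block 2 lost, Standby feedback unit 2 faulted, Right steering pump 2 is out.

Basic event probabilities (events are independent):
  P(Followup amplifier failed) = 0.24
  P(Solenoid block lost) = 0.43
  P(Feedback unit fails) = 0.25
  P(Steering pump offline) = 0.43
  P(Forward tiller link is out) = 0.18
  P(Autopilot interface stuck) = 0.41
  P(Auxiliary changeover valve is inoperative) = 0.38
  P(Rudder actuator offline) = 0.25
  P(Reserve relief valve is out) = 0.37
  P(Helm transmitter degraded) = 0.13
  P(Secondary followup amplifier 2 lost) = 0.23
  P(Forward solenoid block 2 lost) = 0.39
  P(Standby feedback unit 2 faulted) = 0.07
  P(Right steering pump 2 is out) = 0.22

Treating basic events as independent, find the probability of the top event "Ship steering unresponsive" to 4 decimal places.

P(Followup chain unavailable) [OR] = 1 − (1−0.24) × (1−0.43) = 0.566800
P(NFU path fails) [AND] = 0.43 × 0.18 = 0.077400
P(Pump set down) [OR] = 1 − (1−0.077400) × (1−0.41) = 0.455666
P(Starboard system lost) [OR] = 1 − (1−0.25) × (1−0.455666) × (1−0.38) = 0.746885
P(Port system down) [OR] = 1 − (1−0.566800) × (1−0.746885) = 0.890351
P(Rudder loop unavailable) [OR] = 1 − (1−0.37) × (1−0.13) = 0.451900
P(Followup chain 2 fails) [AND] = 0.451900 × 0.23 = 0.103937
P(NFU path 2 lost) [OR] = 1 − (1−0.39) × (1−0.07) × (1−0.22) = 0.557506
P(Pump set 2 fails) [AND] = 0.25 × 0.103937 × 0.557506 = 0.014486
P(Ship steering unresponsive) [OR] = 1 − (1−0.890351) × (1−0.014486) = 0.891939
Rounded to 4 decimal places: P(Ship steering unresponsive) ≈ 0.8919.

0.8919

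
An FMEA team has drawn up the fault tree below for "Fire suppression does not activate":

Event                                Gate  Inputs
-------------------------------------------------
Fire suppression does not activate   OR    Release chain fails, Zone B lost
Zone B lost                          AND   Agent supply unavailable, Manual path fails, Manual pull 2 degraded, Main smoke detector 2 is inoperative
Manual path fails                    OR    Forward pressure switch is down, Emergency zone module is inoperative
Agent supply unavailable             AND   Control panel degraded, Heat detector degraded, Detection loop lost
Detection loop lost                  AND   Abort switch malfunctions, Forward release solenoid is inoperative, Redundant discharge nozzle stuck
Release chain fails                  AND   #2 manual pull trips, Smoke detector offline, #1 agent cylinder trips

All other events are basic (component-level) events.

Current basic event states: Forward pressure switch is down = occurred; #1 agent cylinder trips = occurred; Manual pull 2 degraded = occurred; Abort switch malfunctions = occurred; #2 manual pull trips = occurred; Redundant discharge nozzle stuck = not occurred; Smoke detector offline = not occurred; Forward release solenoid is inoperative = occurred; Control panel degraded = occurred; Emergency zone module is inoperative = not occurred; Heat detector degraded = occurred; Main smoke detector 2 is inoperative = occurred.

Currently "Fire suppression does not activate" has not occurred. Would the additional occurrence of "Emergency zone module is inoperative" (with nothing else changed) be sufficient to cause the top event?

No

Counterfactual: set "Emergency zone module is inoperative" to occurred.
Release chain fails [AND]: #2 manual pull trips=occurs, Smoke detector offline=not, #1 agent cylinder trips=occurs → not all inputs occur → does not occur.
Detection loop lost [AND]: Abort switch malfunctions=occurs, Forward release solenoid is inoperative=occurs, Redundant discharge nozzle stuck=not → not all inputs occur → does not occur.
Agent supply unavailable [AND]: Control panel degraded=occurs, Heat detector degraded=occurs, Detection loop lost=not → not all inputs occur → does not occur.
Manual path fails [OR]: Forward pressure switch is down=occurs, Emergency zone module is inoperative=occurs → at least one input occurs → occurs.
Zone B lost [AND]: Agent supply unavailable=not, Manual path fails=occurs, Manual pull 2 degraded=occurs, Main smoke detector 2 is inoperative=occurs → not all inputs occur → does not occur.
Fire suppression does not activate [OR]: Release chain fails=not, Zone B lost=not → no input occurs → does not occur.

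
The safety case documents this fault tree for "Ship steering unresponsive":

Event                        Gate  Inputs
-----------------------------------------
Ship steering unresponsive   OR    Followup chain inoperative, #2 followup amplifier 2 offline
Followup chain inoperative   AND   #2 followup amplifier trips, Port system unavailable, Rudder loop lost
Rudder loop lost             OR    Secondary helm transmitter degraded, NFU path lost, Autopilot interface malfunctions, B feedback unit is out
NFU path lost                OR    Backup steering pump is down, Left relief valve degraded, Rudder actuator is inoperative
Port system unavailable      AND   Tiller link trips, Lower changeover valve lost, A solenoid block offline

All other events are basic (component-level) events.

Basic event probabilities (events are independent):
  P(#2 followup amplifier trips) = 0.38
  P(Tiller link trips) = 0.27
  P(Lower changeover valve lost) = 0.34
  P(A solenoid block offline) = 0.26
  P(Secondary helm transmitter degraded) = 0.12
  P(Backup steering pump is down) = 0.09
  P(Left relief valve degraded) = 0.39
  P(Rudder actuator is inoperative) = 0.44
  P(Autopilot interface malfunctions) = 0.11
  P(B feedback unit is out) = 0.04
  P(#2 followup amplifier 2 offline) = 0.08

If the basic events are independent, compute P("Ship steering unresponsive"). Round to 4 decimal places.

0.0864

P(Port system unavailable) [AND] = 0.27 × 0.34 × 0.26 = 0.023868
P(NFU path lost) [OR] = 1 − (1−0.09) × (1−0.39) × (1−0.44) = 0.689144
P(Rudder loop lost) [OR] = 1 − (1−0.12) × (1−0.689144) × (1−0.11) × (1−0.04) = 0.766276
P(Followup chain inoperative) [AND] = 0.38 × 0.023868 × 0.766276 = 0.006950
P(Ship steering unresponsive) [OR] = 1 − (1−0.006950) × (1−0.08) = 0.086394
Rounded to 4 decimal places: P(Ship steering unresponsive) ≈ 0.0864.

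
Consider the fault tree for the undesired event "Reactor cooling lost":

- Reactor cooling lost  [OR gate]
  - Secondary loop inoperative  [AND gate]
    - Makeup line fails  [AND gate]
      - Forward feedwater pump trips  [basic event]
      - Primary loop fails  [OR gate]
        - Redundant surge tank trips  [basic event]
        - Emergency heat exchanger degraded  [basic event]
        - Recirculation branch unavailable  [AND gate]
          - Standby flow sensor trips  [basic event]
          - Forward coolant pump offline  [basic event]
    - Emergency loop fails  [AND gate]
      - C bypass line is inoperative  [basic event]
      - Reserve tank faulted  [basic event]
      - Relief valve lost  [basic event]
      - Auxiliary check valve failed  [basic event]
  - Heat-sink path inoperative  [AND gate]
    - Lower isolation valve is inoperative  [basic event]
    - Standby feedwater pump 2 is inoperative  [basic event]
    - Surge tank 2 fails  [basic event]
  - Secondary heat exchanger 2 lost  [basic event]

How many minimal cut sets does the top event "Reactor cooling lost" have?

5

Recirculation branch unavailable [AND]: one cut set from each child combined → 1 × 1 = 1 cut set(s).
Primary loop fails [OR]: union of children's cut sets → 3 cut set(s).
Makeup line fails [AND]: one cut set from each child combined → 1 × 3 = 3 cut set(s).
Emergency loop fails [AND]: one cut set from each child combined → 1 × 1 × 1 × 1 = 1 cut set(s).
Secondary loop inoperative [AND]: one cut set from each child combined → 3 × 1 = 3 cut set(s).
Heat-sink path inoperative [AND]: one cut set from each child combined → 1 × 1 × 1 = 1 cut set(s).
Reactor cooling lost [OR]: union of children's cut sets → 5 cut set(s).
Minimal cut sets: {Auxiliary check valve failed, C bypass line is inoperative, Forward feedwater pump trips, Redundant surge tank trips, Relief valve lost, Reserve tank faulted}; {Auxiliary check valve failed, C bypass line is inoperative, Emergency heat exchanger degraded, Forward feedwater pump trips, Relief valve lost, Reserve tank faulted}; {Auxiliary check valve failed, C bypass line is inoperative, Forward coolant pump offline, Forward feedwater pump trips, Relief valve lost, Reserve tank faulted, Standby flow sensor trips}; {Lower isolation valve is inoperative, Standby feedwater pump 2 is inoperative, Surge tank 2 fails}; {Secondary heat exchanger 2 lost}.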